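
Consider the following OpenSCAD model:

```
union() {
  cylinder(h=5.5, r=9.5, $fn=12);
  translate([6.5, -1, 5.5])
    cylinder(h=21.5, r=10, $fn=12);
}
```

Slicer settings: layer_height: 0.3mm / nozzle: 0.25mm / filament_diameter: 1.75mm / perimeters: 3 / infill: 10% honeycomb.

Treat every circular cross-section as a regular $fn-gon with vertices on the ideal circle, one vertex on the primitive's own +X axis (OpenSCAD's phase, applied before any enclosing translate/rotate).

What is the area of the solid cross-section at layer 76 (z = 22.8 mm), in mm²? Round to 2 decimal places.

300.00 mm²

At z = 22.8 mm: the cylinder is absent (z outside [0, 5.5]); the r=10 cylinder at (6.5, -1) gives a regular 12-gon of circumradius 10 (constant along its height) (area = (12/2)·10.000²·sin(360°/12) = 300.00 mm²); Merging all regions: only the r=10 cylinder at (6.5, -1) is present, so the union is just that shape — area = 300.00 mm². Overall, the cross-section is a single solid region. Net area = 300.00 mm².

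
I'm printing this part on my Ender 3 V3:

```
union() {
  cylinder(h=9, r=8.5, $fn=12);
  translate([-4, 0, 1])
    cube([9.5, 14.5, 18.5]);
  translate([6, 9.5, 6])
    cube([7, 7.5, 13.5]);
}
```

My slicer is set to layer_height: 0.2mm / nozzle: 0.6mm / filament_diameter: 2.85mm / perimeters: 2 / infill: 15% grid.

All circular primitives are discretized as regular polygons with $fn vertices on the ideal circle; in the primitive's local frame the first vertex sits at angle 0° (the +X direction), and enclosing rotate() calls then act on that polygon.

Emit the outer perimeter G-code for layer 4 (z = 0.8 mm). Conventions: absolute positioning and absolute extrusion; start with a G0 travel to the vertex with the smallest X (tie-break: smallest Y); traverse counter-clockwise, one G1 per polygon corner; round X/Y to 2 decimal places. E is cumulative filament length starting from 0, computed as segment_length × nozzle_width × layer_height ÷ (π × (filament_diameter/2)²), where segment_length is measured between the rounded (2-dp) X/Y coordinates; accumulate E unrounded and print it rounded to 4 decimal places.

At z = 0.8 mm: the r=8.5 cylinder gives a regular 12-gon of circumradius 8.5 (constant along its height); the cube at (-4, 0) does not reach this height (z outside [1, 19.5]); the cube at (6, 9.5) is not intersected at this z (z outside [6, 19.5]); Combining (union): only the r=8.5 cylinder is present, so the union is just that shape — 1 connected region. The outline is a single polygon with 12 vertices. Extrusion per mm of travel: 0.6 × 0.2 / (π × 1.425²) = 0.018811. Accumulating E over each segment gives final E = 0.9931.

G0 X-8.50 Y0.00 Z0.80
G1 X-7.36 Y-4.25 E0.0828
G1 X-4.25 Y-7.36 E0.1655
G1 X0.00 Y-8.50 E0.2483
G1 X4.25 Y-7.36 E0.3310
G1 X7.36 Y-4.25 E0.4138
G1 X8.50 Y0.00 E0.4965
G1 X7.36 Y4.25 E0.5793
G1 X4.25 Y7.36 E0.6621
G1 X0.00 Y8.50 E0.7448
G1 X-4.25 Y7.36 E0.8276
G1 X-7.36 Y4.25 E0.9103
G1 X-8.50 Y0.00 E0.9931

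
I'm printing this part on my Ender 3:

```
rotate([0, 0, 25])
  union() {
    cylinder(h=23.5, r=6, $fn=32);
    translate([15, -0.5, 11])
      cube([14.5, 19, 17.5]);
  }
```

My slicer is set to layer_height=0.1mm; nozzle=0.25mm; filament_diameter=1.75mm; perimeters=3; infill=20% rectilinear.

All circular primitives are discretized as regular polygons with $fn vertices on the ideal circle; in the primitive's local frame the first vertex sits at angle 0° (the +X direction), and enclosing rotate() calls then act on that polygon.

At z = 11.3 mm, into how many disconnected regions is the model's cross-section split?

2

At z = 11.3 mm: the cylinder: section is a regular 32-gon, circumradius r=6; the cube at (15, -0.5) (footprint 14.5×19) is included at this height; Taking the union: the 2 present regions are separate (no shared area or edge), so areas and boundary lengths simply add and each stays a separate island — 2 connected regions; (rotated 25° about Z; rotation is an isometry so areas/perimeters/island counts are preserved). The result has 2 disconnected regions.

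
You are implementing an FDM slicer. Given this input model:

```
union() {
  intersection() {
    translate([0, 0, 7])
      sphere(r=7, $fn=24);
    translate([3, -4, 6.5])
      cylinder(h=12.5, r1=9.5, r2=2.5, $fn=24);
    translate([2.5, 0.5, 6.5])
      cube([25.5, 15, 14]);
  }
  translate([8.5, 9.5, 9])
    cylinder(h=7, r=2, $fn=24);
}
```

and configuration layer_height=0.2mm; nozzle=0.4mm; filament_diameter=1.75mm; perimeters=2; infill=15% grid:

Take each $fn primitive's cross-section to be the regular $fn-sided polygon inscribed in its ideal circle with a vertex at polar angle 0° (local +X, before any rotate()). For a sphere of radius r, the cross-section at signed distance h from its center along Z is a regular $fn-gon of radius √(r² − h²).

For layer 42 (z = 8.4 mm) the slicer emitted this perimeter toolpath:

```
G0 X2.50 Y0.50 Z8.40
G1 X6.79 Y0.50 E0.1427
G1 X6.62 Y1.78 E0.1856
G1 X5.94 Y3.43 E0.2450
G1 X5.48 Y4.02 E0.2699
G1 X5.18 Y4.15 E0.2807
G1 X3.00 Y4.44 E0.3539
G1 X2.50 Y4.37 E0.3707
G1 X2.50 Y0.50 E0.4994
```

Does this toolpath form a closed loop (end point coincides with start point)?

yes

Start point (G0): (2.50, 0.50). End point (last G1): the path returns to the start — closed.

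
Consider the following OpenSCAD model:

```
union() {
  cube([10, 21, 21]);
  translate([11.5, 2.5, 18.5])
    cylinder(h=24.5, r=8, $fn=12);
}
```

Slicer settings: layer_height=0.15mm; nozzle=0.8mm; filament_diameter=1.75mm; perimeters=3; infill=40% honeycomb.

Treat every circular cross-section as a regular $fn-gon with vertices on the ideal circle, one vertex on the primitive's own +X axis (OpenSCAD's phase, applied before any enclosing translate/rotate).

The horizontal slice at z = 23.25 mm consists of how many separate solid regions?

At z = 23.25 mm: the cube is not intersected at this z (z outside [0, 21]); the r=8 cylinder at (11.5, 2.5) contributes a regular 12-gon of circumradius 8; Merging all regions: only the r=8 cylinder at (11.5, 2.5) is present, so the union is just that shape — 1 connected region. The result has 1 disconnected region.

1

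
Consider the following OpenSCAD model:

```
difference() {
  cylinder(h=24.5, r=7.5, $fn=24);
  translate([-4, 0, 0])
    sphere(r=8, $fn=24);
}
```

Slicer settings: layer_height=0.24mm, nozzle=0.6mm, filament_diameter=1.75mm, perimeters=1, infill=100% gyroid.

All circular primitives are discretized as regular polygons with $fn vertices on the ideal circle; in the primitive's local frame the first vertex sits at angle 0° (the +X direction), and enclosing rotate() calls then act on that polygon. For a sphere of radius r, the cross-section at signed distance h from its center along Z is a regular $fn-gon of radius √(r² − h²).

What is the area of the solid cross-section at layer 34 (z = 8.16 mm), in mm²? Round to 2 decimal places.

At z = 8.16 mm: the r=7.5 cylinder gives a regular 24-gon of circumradius 7.5 (constant along its height) (area = (24/2)·7.500²·sin(360°/24) = 174.70 mm²); the sphere at (-4, 0) does not reach this height (|z−center|=8.160 > r=8); Subtracting the remaining from the first: none of the subtracted shapes is present at this height, so the r=7.5 cylinder is unchanged — area = 174.70 mm². Overall, the cross-section is a single solid region. Net area = 174.70 mm².

174.70 mm²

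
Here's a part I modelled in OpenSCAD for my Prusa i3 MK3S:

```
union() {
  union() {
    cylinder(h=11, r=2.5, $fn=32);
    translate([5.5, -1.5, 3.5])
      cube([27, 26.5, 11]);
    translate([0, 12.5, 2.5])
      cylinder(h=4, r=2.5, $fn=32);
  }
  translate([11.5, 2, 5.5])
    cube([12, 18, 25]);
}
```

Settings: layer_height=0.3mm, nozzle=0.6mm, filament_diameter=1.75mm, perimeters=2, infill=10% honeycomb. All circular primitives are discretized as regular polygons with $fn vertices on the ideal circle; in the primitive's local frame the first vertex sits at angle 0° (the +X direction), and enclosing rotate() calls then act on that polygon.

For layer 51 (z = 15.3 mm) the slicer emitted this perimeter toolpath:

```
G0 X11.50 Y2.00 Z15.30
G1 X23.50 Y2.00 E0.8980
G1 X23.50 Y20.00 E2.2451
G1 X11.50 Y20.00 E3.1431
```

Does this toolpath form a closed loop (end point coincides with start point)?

Start point (G0): (11.50, 2.00). End point (last G1): the path does not return to the start — open.

no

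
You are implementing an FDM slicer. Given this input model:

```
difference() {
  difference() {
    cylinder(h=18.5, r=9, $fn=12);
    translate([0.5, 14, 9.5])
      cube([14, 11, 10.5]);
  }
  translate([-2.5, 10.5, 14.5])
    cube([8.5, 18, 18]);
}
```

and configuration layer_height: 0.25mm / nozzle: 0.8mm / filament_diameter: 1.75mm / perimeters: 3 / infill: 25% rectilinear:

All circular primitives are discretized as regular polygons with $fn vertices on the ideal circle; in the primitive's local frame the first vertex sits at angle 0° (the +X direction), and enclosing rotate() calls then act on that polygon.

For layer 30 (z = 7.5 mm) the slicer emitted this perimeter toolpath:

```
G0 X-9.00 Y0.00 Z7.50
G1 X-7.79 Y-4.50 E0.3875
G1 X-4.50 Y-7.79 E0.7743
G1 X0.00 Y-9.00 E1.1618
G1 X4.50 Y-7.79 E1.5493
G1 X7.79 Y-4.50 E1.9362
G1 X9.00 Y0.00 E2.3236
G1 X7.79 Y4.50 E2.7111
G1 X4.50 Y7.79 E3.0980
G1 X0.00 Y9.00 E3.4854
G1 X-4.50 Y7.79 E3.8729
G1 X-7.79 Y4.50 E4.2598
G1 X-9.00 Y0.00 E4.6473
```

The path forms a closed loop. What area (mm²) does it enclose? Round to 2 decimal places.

Apply the shoelace formula to the sequence of (X, Y) vertices; enclosed area = 242.87 mm².

242.87 mm²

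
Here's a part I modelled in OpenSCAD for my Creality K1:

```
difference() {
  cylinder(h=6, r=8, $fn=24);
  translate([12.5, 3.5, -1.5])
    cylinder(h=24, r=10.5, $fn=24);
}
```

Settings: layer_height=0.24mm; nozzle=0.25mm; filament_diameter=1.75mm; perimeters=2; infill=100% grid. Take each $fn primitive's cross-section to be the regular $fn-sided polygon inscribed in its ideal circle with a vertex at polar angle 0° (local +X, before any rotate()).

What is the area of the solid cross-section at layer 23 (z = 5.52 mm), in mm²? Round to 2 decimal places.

150.83 mm²

At z = 5.52 mm: the cylinder: section is a regular 24-gon, circumradius r=8 (area = (24/2)·8.000²·sin(360°/24) = 198.77 mm²); the cylinder at (12.5, 3.5): section is a regular 24-gon, circumradius r=10.5 (area = (24/2)·10.500²·sin(360°/24) = 342.42 mm²); Taking the first minus the rest: starting from the r=8 cylinder (198.77 mm²), the r=10.5 cylinder at (12.5, 3.5) partially overlaps it — only the 47.94 mm² overlap (of its 342.42 mm²) is removed, clipping the outline — area = 150.83 mm². Overall, the cross-section is a single solid region. Net area = 150.83 mm².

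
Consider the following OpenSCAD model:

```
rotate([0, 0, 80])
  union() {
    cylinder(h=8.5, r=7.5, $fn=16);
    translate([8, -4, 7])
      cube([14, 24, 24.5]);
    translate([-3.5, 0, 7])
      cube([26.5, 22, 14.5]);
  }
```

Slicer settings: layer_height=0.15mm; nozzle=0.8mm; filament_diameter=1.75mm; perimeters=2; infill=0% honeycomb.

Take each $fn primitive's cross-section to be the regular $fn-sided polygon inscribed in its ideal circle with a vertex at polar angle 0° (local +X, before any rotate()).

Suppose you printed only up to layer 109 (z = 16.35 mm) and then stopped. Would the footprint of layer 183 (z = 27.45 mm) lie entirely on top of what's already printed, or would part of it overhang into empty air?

entirely on top

Compare the two slices. At z = 16.35: the cylinder is absent (z outside [0, 8.5]); the 14×24 cube at (8, -4) contributes its full rectangle (area 336.00 mm²); the cube at (-3.5, 0) (footprint 26.5×22) is included at this height (area 583.00 mm²); Taking the union: the regions partially overlap — summed areas 919.00 mm² minus the doubly-counted overlap 280.00 mm² gives 639.00 mm² — area = 639.00 mm²; (whole slice rotated 80° about Z — lengths, areas and connectivity unchanged). At z = 27.45: the cylinder does not reach this height (z outside [0, 8.5]); the cube at (8, -4) is present — its section is the full 14×24 rectangle (area 336.00 mm²); the cube at (-3.5, 0) does not reach this height (z outside [7, 21.5]); Taking the union: only the 14×24 cube at (8, -4) is present, so the union is just that shape — area = 336.00 mm²; (whole slice rotated 80° about Z — lengths, areas and connectivity unchanged). Checking containment: the cross-section at z = 27.45 is a subset of the cross-section at z = 16.35.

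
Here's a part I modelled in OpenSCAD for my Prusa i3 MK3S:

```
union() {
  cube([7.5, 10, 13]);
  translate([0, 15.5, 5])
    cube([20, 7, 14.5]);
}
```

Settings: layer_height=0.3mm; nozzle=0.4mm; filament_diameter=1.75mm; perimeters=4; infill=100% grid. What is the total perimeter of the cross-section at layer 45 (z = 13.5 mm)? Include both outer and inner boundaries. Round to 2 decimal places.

54.00 mm

At z = 13.5 mm: the cube is absent (z outside [0, 13]); the 20×7 cube at (0, 15.5) contributes its full rectangle (perimeter 54.00 mm); Taking the union: only the 20×7 cube at (0, 15.5) is present, so the union is just that shape — boundary = 54.00 mm. Overall, the cross-section is a single solid region. Total boundary length (outer) = 54.00 mm.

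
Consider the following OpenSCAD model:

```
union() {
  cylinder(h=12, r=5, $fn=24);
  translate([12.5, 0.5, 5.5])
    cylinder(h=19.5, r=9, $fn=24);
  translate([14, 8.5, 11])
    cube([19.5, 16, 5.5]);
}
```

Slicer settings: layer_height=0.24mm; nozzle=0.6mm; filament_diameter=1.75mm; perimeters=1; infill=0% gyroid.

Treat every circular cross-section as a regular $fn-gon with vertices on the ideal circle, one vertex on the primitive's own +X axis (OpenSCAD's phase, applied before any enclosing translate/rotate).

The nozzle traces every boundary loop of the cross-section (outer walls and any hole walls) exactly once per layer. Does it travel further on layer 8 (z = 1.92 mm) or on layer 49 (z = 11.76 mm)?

layer 49 (z = 11.76 mm)

Layer 8 (z = 1.92): the r=5 cylinder gives a regular 24-gon of circumradius 5 (constant along its height) (perimeter = 2·24·5.000·sin(180°/24) = 31.33 mm); the cylinder at (12.5, 0.5) does not reach this height (z outside [5.5, 25]); the cube at (14, 8.5) does not reach this height (z outside [11, 16.5]); Taking the union: only the r=5 cylinder is present, so the union is just that shape — boundary = 31.33 mm. So its perimeter = 31.33 mm. Layer 49 (z = 11.76): the r=5 cylinder gives a regular 24-gon of circumradius 5 (constant along its height) (perimeter = 2·24·5.000·sin(180°/24) = 31.33 mm); the r=9 cylinder at (12.5, 0.5) contributes a regular 24-gon of circumradius 9 (perimeter = 2·24·9.000·sin(180°/24) = 56.39 mm); the 19.5×16 cube at (14, 8.5) contributes its full rectangle (perimeter 71.00 mm); Merging all regions: the regions partially overlap (shared area 6.74 mm²), so the edge portions inside another operand are dropped and the merged outline is re-measured after clipping — boundary = 140.67 mm. So its perimeter = 140.67 mm. Layer 49 is larger (140.67 vs 31.33 mm).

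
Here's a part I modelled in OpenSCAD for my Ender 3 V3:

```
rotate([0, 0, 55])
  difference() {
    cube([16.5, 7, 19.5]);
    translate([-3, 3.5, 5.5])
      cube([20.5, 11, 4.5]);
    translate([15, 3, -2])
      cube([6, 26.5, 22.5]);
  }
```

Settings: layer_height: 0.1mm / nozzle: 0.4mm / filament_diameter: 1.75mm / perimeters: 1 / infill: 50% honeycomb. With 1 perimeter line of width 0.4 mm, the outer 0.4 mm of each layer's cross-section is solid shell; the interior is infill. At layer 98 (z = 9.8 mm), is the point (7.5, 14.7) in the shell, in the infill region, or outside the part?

At z = 9.8 mm: the cube (footprint 16.5×7) is included at this height; the 20.5×11 cube at (-3, 3.5) contributes its full rectangle; the 6×26.5 cube at (15, 3) contributes its full rectangle; Subtracting the remaining from the first: starting from the 16.5×7 cube, the 20.5×11 cube at (-3, 3.5) partially overlaps it — only the 57.75 mm² overlap (of its 225.50 mm²) is removed, clipping the outline; the 6×26.5 cube at (15, 3) partially overlaps it — only the 0.75 mm² overlap (of its 159.00 mm²) is removed, clipping the outline — 1 connected region; (rotated 55° about Z; rotation is an isometry so areas/perimeters/island counts are preserved). Overall, the cross-section is a single solid region. Undo the 55° rotation: the query point maps to (16.343, 2.288) in the un-rotated model frame. The nearest boundary edge runs (16.50, 3.00)→(16.50, 0.00); distance from the point to it = 0.16 mm. The point is inside the cross-section, 0.16 mm from the nearest boundary — within the 0.4 mm shell band (1 × 0.4).

shell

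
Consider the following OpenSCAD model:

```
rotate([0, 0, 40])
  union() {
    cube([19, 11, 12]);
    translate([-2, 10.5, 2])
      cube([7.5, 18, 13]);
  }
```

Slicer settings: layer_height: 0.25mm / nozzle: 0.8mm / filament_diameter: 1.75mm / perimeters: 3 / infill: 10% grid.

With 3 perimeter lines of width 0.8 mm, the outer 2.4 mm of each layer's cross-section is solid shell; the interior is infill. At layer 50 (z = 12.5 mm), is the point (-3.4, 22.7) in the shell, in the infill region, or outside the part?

At z = 12.5 mm: the cube is absent (z outside [0, 12]); the 7.5×18 cube at (-2, 10.5) contributes its full rectangle; Combining (union): only the 7.5×18 cube at (-2, 10.5) is present, so the union is just that shape — 1 connected region; (whole slice rotated 40° about Z — lengths, areas and connectivity unchanged). Overall, the cross-section is a single solid region. Undo the 40° rotation: the query point maps to (11.987, 19.575) in the un-rotated model frame. The nearest boundary edge runs (5.50, 10.50)→(5.50, 28.50); distance from the point to it = 6.49 mm. The point is not inside any of the regions above, so it lies outside the cross-section (6.49 mm from the nearest boundary).

outside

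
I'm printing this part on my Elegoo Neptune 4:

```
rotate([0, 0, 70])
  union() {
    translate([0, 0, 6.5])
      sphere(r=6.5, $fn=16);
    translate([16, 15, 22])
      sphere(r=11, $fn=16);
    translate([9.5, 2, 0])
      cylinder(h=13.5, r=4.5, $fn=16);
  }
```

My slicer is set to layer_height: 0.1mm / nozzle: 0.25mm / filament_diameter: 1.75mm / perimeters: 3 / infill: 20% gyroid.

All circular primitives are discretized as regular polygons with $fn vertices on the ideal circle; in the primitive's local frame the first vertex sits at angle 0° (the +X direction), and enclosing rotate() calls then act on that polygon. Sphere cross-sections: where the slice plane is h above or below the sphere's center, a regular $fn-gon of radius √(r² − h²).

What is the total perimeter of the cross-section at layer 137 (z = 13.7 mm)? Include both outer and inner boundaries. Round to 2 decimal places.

At z = 13.7 mm: the sphere does not reach this height (|z−center|=7.200 > r=6.5); the r=11 sphere at (16, 15) slices to a regular 16-gon of circumradius 7.219 (√(r²−h²) with h=8.3 from center) (perimeter = 2·16·7.219·sin(180°/16) = 45.07 mm); the cylinder at (9.5, 2) is absent (z outside [0, 13.5]); Taking the union: only the r=11 sphere at (16, 15) is present, so the union is just that shape — boundary = 45.07 mm; (rotated 70° about Z; rotation is an isometry so areas/perimeters/island counts are preserved). Overall, the cross-section is a single solid region. Total boundary length (outer) = 45.07 mm.

45.07 mm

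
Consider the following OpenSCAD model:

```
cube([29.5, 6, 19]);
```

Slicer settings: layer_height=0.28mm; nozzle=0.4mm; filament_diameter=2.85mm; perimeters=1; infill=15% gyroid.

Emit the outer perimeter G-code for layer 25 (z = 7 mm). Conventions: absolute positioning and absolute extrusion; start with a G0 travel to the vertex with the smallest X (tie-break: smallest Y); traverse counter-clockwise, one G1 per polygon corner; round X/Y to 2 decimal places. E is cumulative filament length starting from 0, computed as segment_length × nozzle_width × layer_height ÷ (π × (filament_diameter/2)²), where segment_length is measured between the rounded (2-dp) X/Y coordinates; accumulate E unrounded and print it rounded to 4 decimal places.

At z = 7 mm: the 29.5×6 cube contributes its full rectangle. The outline is a single polygon with 4 vertices. Extrusion per mm of travel: 0.4 × 0.28 / (π × 1.425²) = 0.017557. Accumulating E over each segment gives final E = 1.2465.

G0 X0.00 Y0.00 Z7.00
G1 X29.50 Y0.00 E0.5179
G1 X29.50 Y6.00 E0.6233
G1 X0.00 Y6.00 E1.1412
G1 X0.00 Y0.00 E1.2465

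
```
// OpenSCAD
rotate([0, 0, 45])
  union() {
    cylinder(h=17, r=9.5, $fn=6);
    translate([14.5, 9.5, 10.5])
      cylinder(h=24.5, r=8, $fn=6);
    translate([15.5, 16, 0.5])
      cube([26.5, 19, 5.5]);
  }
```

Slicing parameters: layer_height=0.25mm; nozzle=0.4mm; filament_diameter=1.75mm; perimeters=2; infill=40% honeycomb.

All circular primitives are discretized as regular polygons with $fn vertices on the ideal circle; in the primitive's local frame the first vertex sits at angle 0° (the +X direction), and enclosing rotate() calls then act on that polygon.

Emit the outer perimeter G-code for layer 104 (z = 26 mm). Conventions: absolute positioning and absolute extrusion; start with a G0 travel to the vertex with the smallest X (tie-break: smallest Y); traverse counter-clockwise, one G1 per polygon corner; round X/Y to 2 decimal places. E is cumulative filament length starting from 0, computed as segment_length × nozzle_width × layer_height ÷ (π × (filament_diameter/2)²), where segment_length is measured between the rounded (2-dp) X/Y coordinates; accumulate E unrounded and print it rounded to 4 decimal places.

G0 X-4.19 Y19.04 Z26.00
G1 X-2.12 Y11.31 E0.3327
G1 X5.61 Y9.24 E0.6654
G1 X11.26 Y14.90 E0.9979
G1 X9.19 Y22.63 E1.3306
G1 X1.46 Y24.70 E1.6633
G1 X-4.19 Y19.04 E1.9958

At z = 26 mm: the cylinder does not reach this height (z outside [0, 17]); the cylinder at (14.5, 9.5): section is a regular 6-gon, circumradius r=8; the cube at (15.5, 16) is not intersected at this z (z outside [0.5, 6]); Merging all regions: only the r=8 cylinder at (14.5, 9.5) is present, so the union is just that shape — 1 connected region; (rotated 45° about Z; rotation is an isometry so areas/perimeters/island counts are preserved). The outline is a single polygon with 6 vertices. Extrusion per mm of travel: 0.4 × 0.25 / (π × 0.875²) = 0.041575. Accumulating E over each segment gives final E = 1.9958.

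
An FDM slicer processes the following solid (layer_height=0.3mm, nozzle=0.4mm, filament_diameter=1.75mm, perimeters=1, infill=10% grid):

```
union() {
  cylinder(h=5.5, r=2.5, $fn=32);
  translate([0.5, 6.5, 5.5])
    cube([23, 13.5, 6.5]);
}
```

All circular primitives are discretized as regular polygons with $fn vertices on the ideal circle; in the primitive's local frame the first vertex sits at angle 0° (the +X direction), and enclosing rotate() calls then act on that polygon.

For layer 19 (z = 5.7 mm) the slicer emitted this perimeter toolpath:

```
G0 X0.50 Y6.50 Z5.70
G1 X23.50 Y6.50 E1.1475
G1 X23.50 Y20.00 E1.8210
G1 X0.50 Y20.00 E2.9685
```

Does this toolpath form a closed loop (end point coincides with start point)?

Start point (G0): (0.50, 6.50). End point (last G1): the path does not return to the start — open.

no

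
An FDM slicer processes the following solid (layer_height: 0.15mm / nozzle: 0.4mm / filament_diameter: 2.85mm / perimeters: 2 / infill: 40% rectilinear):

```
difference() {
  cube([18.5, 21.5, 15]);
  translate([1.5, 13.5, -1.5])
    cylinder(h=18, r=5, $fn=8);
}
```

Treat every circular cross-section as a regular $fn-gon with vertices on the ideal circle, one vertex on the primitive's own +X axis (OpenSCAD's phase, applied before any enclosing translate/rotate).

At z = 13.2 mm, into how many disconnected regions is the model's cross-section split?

At z = 13.2 mm: the cube (footprint 18.5×21.5) is included at this height; the r=5 cylinder at (1.5, 13.5) gives a regular 8-gon of circumradius 5 (constant along its height); Taking the first minus the rest: starting from the 18.5×21.5 cube, the r=5 cylinder at (1.5, 13.5) partially overlaps it — only the 49.42 mm² overlap (of its 70.71 mm²) is removed, clipping the outline — 1 connected region. The result has 1 disconnected region.

1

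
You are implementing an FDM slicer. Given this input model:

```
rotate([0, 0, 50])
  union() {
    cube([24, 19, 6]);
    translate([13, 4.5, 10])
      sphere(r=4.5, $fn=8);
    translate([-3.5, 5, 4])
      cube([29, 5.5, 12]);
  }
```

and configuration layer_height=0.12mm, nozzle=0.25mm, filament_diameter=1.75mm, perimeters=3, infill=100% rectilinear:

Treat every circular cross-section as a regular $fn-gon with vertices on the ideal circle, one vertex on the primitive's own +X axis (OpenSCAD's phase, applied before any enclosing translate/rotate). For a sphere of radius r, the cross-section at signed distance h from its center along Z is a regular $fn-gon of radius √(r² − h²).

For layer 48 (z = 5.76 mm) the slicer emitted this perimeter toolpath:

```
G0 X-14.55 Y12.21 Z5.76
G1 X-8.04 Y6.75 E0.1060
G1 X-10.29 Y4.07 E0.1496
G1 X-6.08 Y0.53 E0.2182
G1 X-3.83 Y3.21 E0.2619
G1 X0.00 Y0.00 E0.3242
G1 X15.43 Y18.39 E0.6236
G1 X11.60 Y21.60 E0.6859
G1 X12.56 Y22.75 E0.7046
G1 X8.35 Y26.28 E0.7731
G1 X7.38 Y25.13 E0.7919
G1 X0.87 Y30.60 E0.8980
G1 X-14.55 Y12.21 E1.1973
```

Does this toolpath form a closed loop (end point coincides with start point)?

Start point (G0): (-14.55, 12.21). End point (last G1): the path returns to the start — closed.

yes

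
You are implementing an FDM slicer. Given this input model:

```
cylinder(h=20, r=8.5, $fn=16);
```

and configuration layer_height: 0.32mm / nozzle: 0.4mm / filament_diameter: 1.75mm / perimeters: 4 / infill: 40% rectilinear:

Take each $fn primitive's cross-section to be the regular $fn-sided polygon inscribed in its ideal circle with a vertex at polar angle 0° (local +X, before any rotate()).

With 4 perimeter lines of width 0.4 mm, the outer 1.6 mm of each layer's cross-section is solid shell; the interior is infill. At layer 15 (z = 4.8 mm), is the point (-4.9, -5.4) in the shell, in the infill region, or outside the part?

At z = 4.8 mm: the cylinder: section is a regular 16-gon, circumradius r=8.5. Overall, the cross-section is a single solid region. The nearest boundary edge runs (-6.01, -6.01)→(-3.25, -7.85); distance from the point to it = 1.12 mm. The point is inside the cross-section, 1.12 mm from the nearest boundary — within the 1.6 mm shell band (4 × 0.4).

shell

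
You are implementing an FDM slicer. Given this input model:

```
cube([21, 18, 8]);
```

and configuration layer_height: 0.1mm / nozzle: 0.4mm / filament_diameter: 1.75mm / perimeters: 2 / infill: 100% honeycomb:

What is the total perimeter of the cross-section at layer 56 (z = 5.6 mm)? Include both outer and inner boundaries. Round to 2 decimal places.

At z = 5.6 mm: the cube is present — its section is the full 21×18 rectangle (perimeter 78.00 mm). Overall, the cross-section is a single solid region. Total boundary length (outer) = 78.00 mm.

78.00 mm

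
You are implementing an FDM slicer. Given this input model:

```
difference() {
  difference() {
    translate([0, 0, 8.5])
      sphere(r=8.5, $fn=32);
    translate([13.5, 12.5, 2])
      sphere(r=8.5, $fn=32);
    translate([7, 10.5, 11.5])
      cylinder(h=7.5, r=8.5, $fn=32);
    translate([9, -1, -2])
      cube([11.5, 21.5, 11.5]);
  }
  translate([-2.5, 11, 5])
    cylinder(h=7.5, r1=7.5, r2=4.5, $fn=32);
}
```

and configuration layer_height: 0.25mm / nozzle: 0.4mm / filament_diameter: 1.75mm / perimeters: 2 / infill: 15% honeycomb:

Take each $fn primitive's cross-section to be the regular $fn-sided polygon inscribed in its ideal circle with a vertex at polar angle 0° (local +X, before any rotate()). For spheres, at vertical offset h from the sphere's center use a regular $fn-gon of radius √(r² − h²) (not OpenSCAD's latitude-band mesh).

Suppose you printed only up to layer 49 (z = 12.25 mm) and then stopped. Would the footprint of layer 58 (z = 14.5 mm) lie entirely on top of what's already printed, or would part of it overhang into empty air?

Compare the two slices. At z = 12.25: the r=8.5 sphere slices to a regular 32-gon of circumradius 7.628 (√(r²−h²) with h=3.75 from center) (area = (32/2)·7.628²·sin(360°/32) = 181.63 mm²); the sphere at (13.5, 12.5) does not reach this height (|z−center|=10.250 > r=8.5); the r=8.5 cylinder at (7, 10.5) contributes a regular 32-gon of circumradius 8.5 (area = (32/2)·8.500²·sin(360°/32) = 225.52 mm²); the cube at (9, -1) is absent (z outside [-2, 9.5]); Taking the first minus the rest: starting from the r=8.5 sphere (181.63 mm²), the r=8.5 cylinder at (7, 10.5) partially overlaps it — only the 23.46 mm² overlap (of its 225.52 mm²) is removed, clipping the outline — area = 158.17 mm²; the cone at (-2.5, 11): at t=0.967 of its height the radius interpolates to r₁+(r₂−r₁)t = 4.600, giving a regular 32-gon of that circumradius (area = (32/2)·4.600²·sin(360°/32) = 66.05 mm²); Subtracting the remaining from the first: starting from that combined region (158.17 mm²), the cone at (-2.5, 11) partially overlaps it — only the 2.07 mm² overlap (of its 66.05 mm²) is removed, clipping the outline — area = 156.11 mm². At z = 14.5: the r=8.5 sphere slices to a regular 32-gon of circumradius 6.021 (√(r²−h²) with h=6 from center) (area = (32/2)·6.021²·sin(360°/32) = 113.15 mm²); the sphere at (13.5, 12.5) is not intersected at this z (|z−center|=12.500 > r=8.5); the r=8.5 cylinder at (7, 10.5) gives a regular 32-gon of circumradius 8.5 (constant along its height) (area = (32/2)·8.500²·sin(360°/32) = 225.52 mm²); the cube at (9, -1) does not reach this height (z outside [-2, 9.5]); Taking the first minus the rest: starting from the r=8.5 sphere (113.15 mm²), the r=8.5 cylinder at (7, 10.5) partially overlaps it — only the 8.74 mm² overlap (of its 225.52 mm²) is removed, clipping the outline — area = 104.41 mm²; the cone at (-2.5, 11) is absent (z outside [5, 12.5]); After the difference (first − rest): none of the subtracted shapes is present at this height, so the result so far is unchanged — area = 104.41 mm². Checking containment: the cross-section at z = 14.5 is a subset of the cross-section at z = 12.25.

entirely on top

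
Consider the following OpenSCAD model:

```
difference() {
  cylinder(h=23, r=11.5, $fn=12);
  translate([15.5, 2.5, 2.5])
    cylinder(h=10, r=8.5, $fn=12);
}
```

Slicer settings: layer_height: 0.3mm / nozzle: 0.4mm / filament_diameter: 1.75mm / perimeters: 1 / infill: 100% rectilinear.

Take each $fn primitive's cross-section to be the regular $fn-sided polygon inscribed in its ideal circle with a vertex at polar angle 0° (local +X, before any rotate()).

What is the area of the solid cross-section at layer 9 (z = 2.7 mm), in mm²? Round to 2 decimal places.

366.75 mm²

At z = 2.7 mm: the r=11.5 cylinder gives a regular 12-gon of circumradius 11.5 (constant along its height) (area = (12/2)·11.500²·sin(360°/12) = 396.75 mm²); the r=8.5 cylinder at (15.5, 2.5) gives a regular 12-gon of circumradius 8.5 (constant along its height) (area = (12/2)·8.500²·sin(360°/12) = 216.75 mm²); After the difference (first − rest): starting from the r=11.5 cylinder (396.75 mm²), the r=8.5 cylinder at (15.5, 2.5) partially overlaps it — only the 30.00 mm² overlap (of its 216.75 mm²) is removed, clipping the outline — area = 366.75 mm². Overall, the cross-section is a single solid region. Net area = 366.75 mm².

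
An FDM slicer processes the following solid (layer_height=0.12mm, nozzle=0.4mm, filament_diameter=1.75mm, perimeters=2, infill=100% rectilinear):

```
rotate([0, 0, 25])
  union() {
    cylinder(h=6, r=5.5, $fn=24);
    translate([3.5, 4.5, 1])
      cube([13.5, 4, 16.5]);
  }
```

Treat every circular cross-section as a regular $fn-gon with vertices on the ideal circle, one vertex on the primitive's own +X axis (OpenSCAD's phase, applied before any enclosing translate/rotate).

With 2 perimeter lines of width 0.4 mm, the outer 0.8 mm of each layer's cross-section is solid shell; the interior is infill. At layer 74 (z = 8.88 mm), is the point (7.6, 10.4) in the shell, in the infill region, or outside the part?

At z = 8.88 mm: the cylinder does not reach this height (z outside [0, 6]); the cube at (3.5, 4.5) is present — its section is the full 13.5×4 rectangle; Combining (union): only the 13.5×4 cube at (3.5, 4.5) is present, so the union is just that shape — 1 connected region; (rotated 25° about Z; rotation is an isometry so areas/perimeters/island counts are preserved). Overall, the cross-section is a single solid region. Undo the 25° rotation: the query point maps to (11.283, 6.214) in the un-rotated model frame. The nearest boundary edge runs (3.50, 4.50)→(17.00, 4.50); distance from the point to it = 1.71 mm. The point is inside the cross-section and 1.71 mm from the nearest boundary — more than the 0.8 mm shell width (2 × 0.4), so it's in the infill interior.

infill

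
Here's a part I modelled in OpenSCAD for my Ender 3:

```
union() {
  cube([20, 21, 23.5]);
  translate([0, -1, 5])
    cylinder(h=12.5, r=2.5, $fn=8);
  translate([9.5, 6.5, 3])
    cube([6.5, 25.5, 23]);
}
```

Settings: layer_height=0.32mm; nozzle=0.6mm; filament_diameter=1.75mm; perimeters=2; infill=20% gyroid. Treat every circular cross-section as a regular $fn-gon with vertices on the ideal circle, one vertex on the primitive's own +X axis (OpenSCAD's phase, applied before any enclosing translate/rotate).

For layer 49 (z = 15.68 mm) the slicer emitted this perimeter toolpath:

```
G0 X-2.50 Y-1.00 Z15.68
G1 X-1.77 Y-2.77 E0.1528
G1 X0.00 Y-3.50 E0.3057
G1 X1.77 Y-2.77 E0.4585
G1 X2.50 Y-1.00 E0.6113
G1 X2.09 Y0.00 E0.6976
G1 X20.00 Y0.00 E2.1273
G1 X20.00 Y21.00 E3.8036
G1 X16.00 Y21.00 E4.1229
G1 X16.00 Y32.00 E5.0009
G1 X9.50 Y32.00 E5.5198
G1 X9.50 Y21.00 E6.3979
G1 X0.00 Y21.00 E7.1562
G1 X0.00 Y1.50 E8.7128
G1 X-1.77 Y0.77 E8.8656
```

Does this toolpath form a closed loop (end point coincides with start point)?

no

Start point (G0): (-2.50, -1.00). End point (last G1): the path does not return to the start — open.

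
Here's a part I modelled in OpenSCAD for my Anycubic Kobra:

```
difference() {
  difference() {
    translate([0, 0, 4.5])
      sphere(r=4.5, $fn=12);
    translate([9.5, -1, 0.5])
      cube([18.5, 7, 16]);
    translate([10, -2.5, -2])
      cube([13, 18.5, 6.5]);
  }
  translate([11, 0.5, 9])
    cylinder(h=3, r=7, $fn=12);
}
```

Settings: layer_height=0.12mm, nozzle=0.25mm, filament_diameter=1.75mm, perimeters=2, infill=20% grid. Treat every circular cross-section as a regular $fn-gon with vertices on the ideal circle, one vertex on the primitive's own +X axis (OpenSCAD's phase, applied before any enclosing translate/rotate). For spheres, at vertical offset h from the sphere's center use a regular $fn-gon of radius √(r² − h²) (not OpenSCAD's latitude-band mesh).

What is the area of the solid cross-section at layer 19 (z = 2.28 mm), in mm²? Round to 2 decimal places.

At z = 2.28 mm: the r=4.5 sphere contributes a regular 12-gon of circumradius √(4.5²−2.22²) = 3.914 (area = (12/2)·3.914²·sin(360°/12) = 45.96 mm²); the 18.5×7 cube at (9.5, -1) contributes its full rectangle (area 129.50 mm²); the cube at (10, -2.5) is present — its section is the full 13×18.5 rectangle (area 240.50 mm²); Taking the first minus the rest: starting from the r=4.5 sphere (45.96 mm²), the 18.5×7 cube at (9.5, -1) misses the remaining region (no effect); the 13×18.5 cube at (10, -2.5) misses the remaining region (no effect) — area = 45.96 mm²; the cylinder at (11, 0.5) does not reach this height (z outside [9, 12]); After the difference (first − rest): none of the subtracted shapes is present at this height, so the result so far is unchanged — area = 45.96 mm². Overall, the cross-section is a single solid region. Net area = 45.96 mm².

45.96 mm²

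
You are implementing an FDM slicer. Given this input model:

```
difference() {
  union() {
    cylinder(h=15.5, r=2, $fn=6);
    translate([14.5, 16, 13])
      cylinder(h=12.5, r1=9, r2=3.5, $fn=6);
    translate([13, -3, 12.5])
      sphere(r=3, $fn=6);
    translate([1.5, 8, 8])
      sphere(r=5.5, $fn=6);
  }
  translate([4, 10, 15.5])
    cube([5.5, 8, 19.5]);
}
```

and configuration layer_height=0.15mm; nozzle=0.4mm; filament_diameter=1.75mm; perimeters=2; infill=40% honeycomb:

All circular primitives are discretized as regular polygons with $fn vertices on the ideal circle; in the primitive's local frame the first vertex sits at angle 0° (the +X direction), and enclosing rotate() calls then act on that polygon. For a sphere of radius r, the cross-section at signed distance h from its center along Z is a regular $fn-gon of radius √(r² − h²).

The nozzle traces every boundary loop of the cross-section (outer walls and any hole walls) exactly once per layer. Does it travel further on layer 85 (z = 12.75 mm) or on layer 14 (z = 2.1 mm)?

Layer 85 (z = 12.75): the cylinder: section is a regular 6-gon, circumradius r=2 (perimeter = 2·6·2.000·sin(180°/6) = 12.00 mm); the cone at (14.5, 16) does not reach this height (z outside [13, 25.5]); the r=3 sphere at (13, -3) contributes a regular 6-gon of circumradius √(3²−0.25²) = 2.990 (perimeter = 2·6·2.990·sin(180°/6) = 17.94 mm); the r=5.5 sphere at (1.5, 8) contributes a regular 6-gon of circumradius √(5.5²−4.75²) = 2.773 (perimeter = 2·6·2.773·sin(180°/6) = 16.64 mm); Merging all regions: the 3 present regions are separate (no shared area or edge), so areas and boundary lengths simply add and each stays a separate island — boundary = 46.57 mm; the cube at (4, 10) is not intersected at this z (z outside [15.5, 35]); After the difference (first − rest): none of the subtracted shapes is present at this height, so that combined region is unchanged — boundary = 46.57 mm. So its perimeter = 46.57 mm. Layer 14 (z = 2.1): the r=2 cylinder gives a regular 6-gon of circumradius 2 (constant along its height) (perimeter = 2·6·2.000·sin(180°/6) = 12.00 mm); the cone at (14.5, 16) is absent (z outside [13, 25.5]); the sphere at (13, -3) is not intersected at this z (|z−center|=10.400 > r=3); the sphere at (1.5, 8) is absent (|z−center|=5.900 > r=5.5); Taking the union: only the r=2 cylinder is present, so the union is just that shape — boundary = 12.00 mm; the cube at (4, 10) is not intersected at this z (z outside [15.5, 35]); After the difference (first − rest): none of the subtracted shapes is present at this height, so the result so far is unchanged — boundary = 12.00 mm. So its perimeter = 12.00 mm. Layer 85 is larger (46.57 vs 12.00 mm).

layer 85 (z = 12.75 mm)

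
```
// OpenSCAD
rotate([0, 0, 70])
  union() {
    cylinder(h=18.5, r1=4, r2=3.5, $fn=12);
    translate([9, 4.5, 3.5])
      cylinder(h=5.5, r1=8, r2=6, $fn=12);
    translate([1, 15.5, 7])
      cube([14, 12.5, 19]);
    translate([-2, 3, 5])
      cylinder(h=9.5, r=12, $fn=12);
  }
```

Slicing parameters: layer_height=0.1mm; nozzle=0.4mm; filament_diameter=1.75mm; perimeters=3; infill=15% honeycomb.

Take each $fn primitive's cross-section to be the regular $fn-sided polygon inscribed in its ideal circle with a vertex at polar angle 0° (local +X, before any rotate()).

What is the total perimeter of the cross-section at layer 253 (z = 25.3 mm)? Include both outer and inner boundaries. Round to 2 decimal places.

At z = 25.3 mm: the cone does not reach this height (z outside [0, 18.5]); the cone at (9, 4.5) is absent (z outside [3.5, 9]); the 14×12.5 cube at (1, 15.5) contributes its full rectangle (perimeter 53.00 mm); the cylinder at (-2, 3) is absent (z outside [5, 14.5]); Combining (union): only the 14×12.5 cube at (1, 15.5) is present, so the union is just that shape — boundary = 53.00 mm; (whole slice rotated 70° about Z — lengths, areas and connectivity unchanged). Overall, the cross-section is a single solid region. Total boundary length (outer) = 53.00 mm.

53.00 mm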